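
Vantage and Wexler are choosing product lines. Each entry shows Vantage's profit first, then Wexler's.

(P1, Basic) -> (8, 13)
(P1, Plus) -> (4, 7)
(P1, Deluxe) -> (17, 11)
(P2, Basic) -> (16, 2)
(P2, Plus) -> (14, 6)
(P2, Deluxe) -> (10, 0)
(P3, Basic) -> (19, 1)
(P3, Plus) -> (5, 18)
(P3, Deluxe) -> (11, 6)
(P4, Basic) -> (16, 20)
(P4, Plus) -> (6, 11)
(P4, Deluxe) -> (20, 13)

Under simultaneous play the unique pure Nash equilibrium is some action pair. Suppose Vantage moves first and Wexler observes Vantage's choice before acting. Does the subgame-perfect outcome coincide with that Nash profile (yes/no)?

no

Work backward from Wexler's decision.
- P1 → Wexler plays Basic (best of 13, 7, 11); Vantage gets 8.
- P2 → Wexler plays Plus (best of 2, 6, 0); Vantage gets 14.
- P3 → Wexler plays Plus (best of 1, 18, 6); Vantage gets 5.
- P4 → Wexler plays Basic (best of 20, 11, 13); Vantage gets 16.
Maximizing over 8, 14, 5, 16, Vantage chooses P4. Subgame-perfect outcome: (P4, Basic) with payoffs (16, 20).
For the simultaneous game, intersect best replies.
Vantage's best replies: Basic→P3; Plus→P2; Deluxe→P4.
Wexler's best replies: P1→Basic; P2→Plus; P3→Plus; P4→Basic.
Only (P2, Plus) has each player best-responding; Nash payoffs (14, 6).
Sequential outcome (P4, Basic) differs from the Nash profile (P2, Plus).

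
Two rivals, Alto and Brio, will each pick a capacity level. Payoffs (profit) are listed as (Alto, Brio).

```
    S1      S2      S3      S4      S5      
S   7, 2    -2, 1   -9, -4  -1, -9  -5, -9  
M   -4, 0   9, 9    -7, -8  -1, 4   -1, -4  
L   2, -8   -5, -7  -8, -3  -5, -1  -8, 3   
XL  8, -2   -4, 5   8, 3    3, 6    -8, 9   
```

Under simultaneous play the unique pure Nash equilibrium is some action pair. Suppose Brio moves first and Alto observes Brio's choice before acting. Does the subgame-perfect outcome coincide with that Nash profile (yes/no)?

yes

Alto best-responds to each possible Brio move:
- S1: BR = XL, leader payoff -2.
- S2: BR = M, leader payoff 9.
- S3: BR = XL, leader payoff 3.
- S4: BR = XL, leader payoff 6.
- S5: BR = M, leader payoff -4.
Among -2, 9, 3, 6, -4, the best is 9 at S2. Subgame-perfect outcome: (M, S2) with payoffs (9, 9).
For the simultaneous game, intersect best replies.
Alto's best replies: S1→XL; S2→M; S3→XL; S4→XL; S5→M.
Brio's best replies: S→S1; M→S2; L→S5; XL→S5.
Only (M, S2) has each player best-responding; Nash payoffs (9, 9).
Sequential outcome (M, S2) coincides with the Nash profile (M, S2).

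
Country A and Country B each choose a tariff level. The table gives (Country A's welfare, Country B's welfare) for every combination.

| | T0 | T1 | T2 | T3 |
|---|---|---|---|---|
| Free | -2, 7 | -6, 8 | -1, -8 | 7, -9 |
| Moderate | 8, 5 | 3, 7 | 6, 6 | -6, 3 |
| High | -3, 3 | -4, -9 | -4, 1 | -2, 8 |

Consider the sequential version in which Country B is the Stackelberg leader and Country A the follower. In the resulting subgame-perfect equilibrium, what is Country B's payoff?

Country A best-responds to each possible Country B move:
- T0: Country A compares -2, 8, -3 and picks Moderate; Country B would get 5.
- T1: Country A compares -6, 3, -4 and picks Moderate; Country B would get 7.
- T2: Country A compares -1, 6, -4 and picks Moderate; Country B would get 6.
- T3: Country A compares 7, -6, -2 and picks Free; Country B would get -9.
Among 5, 7, 6, -9, the best is 7 at T1. Subgame-perfect outcome: (Moderate, T1) with payoffs (3, 7).

7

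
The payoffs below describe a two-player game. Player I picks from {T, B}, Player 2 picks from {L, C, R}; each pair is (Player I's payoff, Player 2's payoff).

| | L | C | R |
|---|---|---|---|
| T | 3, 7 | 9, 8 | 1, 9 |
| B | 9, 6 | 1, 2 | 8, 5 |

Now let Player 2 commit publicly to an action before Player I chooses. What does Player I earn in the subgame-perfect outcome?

Solve by backward induction (Player 2 leads).
- L: BR = B, leader payoff 6.
- C: BR = T, leader payoff 8.
- R: BR = B, leader payoff 5.
Maximizing over 6, 8, 5, Player 2 chooses C. Subgame-perfect outcome: (T, C) with payoffs (9, 8).

9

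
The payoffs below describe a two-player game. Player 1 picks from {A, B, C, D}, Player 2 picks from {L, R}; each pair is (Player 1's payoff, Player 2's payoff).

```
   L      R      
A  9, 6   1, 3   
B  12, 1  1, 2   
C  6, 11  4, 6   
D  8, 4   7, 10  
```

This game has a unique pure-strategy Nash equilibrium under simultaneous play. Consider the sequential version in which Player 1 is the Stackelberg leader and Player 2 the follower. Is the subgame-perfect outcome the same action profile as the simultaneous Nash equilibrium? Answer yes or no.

Player 2 best-responds to each possible Player 1 move:
- A: BR = L, leader payoff 9.
- B: BR = R, leader payoff 1.
- C: BR = L, leader payoff 6.
- D: BR = R, leader payoff 7.
Maximizing over 9, 1, 6, 7, Player 1 chooses A. Subgame-perfect outcome: (A, L) with payoffs (9, 6).
Under simultaneous play:
Player 1's best replies: L→B; R→D.
Player 2's best replies: A→L; B→R; C→L; D→R.
The unique mutual best reply is (D, R), giving (7, 10).
Sequential outcome (A, L) differs from the Nash profile (D, R).

no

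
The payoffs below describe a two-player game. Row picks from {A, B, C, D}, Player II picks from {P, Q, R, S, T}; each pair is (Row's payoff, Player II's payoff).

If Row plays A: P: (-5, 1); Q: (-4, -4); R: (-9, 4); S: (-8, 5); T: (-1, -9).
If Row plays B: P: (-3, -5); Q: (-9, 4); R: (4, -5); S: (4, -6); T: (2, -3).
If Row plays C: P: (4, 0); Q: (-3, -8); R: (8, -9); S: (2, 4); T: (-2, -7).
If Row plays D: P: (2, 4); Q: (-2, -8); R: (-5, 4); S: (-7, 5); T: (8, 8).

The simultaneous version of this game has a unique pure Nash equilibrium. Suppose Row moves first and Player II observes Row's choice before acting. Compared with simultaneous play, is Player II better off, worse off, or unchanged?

unchanged

Player II best-responds to each possible Row move:
- A → Player II plays S (best of 1, -4, 4, 5, -9); Row gets -8.
- B → Player II plays Q (best of -5, 4, -5, -6, -3); Row gets -9.
- C → Player II plays S (best of 0, -8, -9, 4, -7); Row gets 2.
- D → Player II plays T (best of 4, -8, 4, 5, 8); Row gets 8.
Among -8, -9, 2, 8, the best is 8 at D. Subgame-perfect outcome: (D, T) with payoffs (8, 8).
Now find the simultaneous Nash equilibrium.
Row's best replies: P→C; Q→D; R→C; S→B; T→D.
Player II's best replies: A→S; B→Q; C→S; D→T.
Only (D, T) has each player best-responding; Nash payoffs (8, 8).
Player II earns 8 sequentially versus 8 at the Nash outcome: unchanged.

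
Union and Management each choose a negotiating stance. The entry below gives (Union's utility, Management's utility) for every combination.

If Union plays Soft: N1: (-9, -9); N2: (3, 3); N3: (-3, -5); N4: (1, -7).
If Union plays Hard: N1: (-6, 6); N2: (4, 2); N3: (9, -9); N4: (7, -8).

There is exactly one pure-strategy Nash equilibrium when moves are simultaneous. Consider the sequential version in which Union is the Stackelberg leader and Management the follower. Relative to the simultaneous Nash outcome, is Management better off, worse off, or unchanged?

worse off

Backward induction with Union moving first.
- Soft → Management plays N2 (best of -9, 3, -5, -7); Union gets 3.
- Hard → Management plays N1 (best of 6, 2, -9, -8); Union gets -6.
Union's induced payoffs are 3, -6, so Union commits to Soft. Subgame-perfect outcome: (Soft, N2) with payoffs (3, 3).
Now find the simultaneous Nash equilibrium.
Union's best replies: N1→Hard; N2→Hard; N3→Hard; N4→Hard.
Management's best replies: Soft→N2; Hard→N1.
Only (Hard, N1) has each player best-responding; Nash payoffs (-6, 6).
Management earns 3 sequentially versus 6 at the Nash outcome: worse off.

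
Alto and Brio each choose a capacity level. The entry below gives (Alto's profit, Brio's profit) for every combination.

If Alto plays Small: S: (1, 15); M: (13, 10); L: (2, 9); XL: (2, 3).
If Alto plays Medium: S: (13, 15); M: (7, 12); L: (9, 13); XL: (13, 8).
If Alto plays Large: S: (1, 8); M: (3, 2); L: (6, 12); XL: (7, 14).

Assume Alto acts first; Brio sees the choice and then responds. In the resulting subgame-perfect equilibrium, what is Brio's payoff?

15

Solve by backward induction (Alto leads).
- Small: Brio compares 15, 10, 9, 3 and picks S; Alto would get 1.
- Medium: Brio compares 15, 12, 13, 8 and picks S; Alto would get 13.
- Large: Brio compares 8, 2, 12, 14 and picks XL; Alto would get 7.
Maximizing over 1, 13, 7, Alto chooses Medium. Subgame-perfect outcome: (Medium, S) with payoffs (13, 15).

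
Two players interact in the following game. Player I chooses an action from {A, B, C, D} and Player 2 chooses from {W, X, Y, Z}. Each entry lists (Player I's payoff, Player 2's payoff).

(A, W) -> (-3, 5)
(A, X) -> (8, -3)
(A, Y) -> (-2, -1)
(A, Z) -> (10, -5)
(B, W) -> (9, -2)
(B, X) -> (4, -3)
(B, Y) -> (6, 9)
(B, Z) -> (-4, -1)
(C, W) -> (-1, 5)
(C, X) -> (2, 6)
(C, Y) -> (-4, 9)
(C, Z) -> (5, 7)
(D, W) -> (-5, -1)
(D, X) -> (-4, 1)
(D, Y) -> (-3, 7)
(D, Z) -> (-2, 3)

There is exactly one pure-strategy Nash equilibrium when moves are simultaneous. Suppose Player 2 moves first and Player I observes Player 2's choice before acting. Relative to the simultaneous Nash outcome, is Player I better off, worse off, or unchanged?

Player I best-responds to each possible Player 2 move:
- W: Player I compares -3, 9, -1, -5 and picks B; Player 2 would get -2.
- X: Player I compares 8, 4, 2, -4 and picks A; Player 2 would get -3.
- Y: Player I compares -2, 6, -4, -3 and picks B; Player 2 would get 9.
- Z: Player I compares 10, -4, 5, -2 and picks A; Player 2 would get -5.
Among -2, -3, 9, -5, the best is 9 at Y. Subgame-perfect outcome: (B, Y) with payoffs (6, 9).
Now find the simultaneous Nash equilibrium.
Player I's best replies: W→B; X→A; Y→B; Z→A.
Player 2's best replies: A→W; B→Y; C→Y; D→Y.
The unique mutual best reply is (B, Y), giving (6, 9).
Player I earns 6 sequentially versus 6 at the Nash outcome: unchanged.

unchanged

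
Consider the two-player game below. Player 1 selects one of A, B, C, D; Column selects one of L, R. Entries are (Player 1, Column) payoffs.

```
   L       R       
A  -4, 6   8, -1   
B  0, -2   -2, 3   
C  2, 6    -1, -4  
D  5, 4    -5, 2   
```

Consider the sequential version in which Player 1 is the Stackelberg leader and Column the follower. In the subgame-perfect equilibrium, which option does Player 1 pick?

Solve by backward induction (Player 1 leads).
- A → Column plays L (best of 6, -1); Player 1 gets -4.
- B → Column plays R (best of -2, 3); Player 1 gets -2.
- C → Column plays L (best of 6, -4); Player 1 gets 2.
- D → Column plays L (best of 4, 2); Player 1 gets 5.
Player 1's induced payoffs are -4, -2, 2, 5, so Player 1 commits to D. Subgame-perfect outcome: (D, L) with payoffs (5, 4).

D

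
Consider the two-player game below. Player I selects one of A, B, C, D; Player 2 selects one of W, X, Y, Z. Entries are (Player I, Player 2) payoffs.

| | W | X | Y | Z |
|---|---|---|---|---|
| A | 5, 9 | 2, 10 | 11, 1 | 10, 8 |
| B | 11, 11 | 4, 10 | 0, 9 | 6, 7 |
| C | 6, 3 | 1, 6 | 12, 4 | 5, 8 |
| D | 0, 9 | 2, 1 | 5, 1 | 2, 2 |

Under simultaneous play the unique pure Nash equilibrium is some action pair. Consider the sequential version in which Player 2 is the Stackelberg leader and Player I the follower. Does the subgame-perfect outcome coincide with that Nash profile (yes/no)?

Work backward from Player I's decision.
- W: BR = B, leader payoff 11.
- X: BR = B, leader payoff 10.
- Y: BR = C, leader payoff 4.
- Z: BR = A, leader payoff 8.
Maximizing over 11, 10, 4, 8, Player 2 chooses W. Subgame-perfect outcome: (B, W) with payoffs (11, 11).
Under simultaneous play:
Player I's best replies: W→B; X→B; Y→C; Z→A.
Player 2's best replies: A→X; B→W; C→Z; D→W.
The unique mutual best reply is (B, W), giving (11, 11).
Sequential outcome (B, W) coincides with the Nash profile (B, W).

yes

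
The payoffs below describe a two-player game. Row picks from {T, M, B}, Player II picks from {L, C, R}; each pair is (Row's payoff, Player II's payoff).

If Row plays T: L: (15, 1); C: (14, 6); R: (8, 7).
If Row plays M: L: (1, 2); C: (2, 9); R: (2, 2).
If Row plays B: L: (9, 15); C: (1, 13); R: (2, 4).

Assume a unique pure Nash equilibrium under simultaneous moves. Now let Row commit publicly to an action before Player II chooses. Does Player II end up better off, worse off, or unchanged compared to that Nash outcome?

Player II best-responds to each possible Row move:
- T: BR = R, leader payoff 8.
- M: BR = C, leader payoff 2.
- B: BR = L, leader payoff 9.
Maximizing over 8, 2, 9, Row chooses B. Subgame-perfect outcome: (B, L) with payoffs (9, 15).
Under simultaneous play:
Row's best replies: L→T; C→T; R→T.
Player II's best replies: T→R; M→C; B→L.
Only (T, R) has each player best-responding; Nash payoffs (8, 7).
Player II earns 15 sequentially versus 7 at the Nash outcome: better off.

better off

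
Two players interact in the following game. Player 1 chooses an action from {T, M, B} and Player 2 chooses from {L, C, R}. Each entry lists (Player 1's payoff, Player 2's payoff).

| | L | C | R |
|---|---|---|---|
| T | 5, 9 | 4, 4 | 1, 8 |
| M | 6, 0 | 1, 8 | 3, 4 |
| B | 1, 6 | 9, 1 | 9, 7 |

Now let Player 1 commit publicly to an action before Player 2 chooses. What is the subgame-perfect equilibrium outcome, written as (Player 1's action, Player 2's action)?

(B, R)

Solve by backward induction (Player 1 leads).
- T: Player 2 compares 9, 4, 8 and picks L; Player 1 would get 5.
- M: Player 2 compares 0, 8, 4 and picks C; Player 1 would get 1.
- B: Player 2 compares 6, 1, 7 and picks R; Player 1 would get 9.
Among 5, 1, 9, the best is 9 at B. Subgame-perfect outcome: (B, R) with payoffs (9, 7).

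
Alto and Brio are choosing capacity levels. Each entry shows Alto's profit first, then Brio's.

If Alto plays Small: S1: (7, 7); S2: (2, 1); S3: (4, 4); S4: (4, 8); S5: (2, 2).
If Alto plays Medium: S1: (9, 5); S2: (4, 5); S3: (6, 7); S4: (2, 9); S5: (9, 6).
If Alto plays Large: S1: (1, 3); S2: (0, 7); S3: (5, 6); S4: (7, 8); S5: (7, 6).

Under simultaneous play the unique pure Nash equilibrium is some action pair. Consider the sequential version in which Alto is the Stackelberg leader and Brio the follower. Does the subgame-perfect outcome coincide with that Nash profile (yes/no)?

Work backward from Brio's decision.
- Small: Brio compares 7, 1, 4, 8, 2 and picks S4; Alto would get 4.
- Medium: Brio compares 5, 5, 7, 9, 6 and picks S4; Alto would get 2.
- Large: Brio compares 3, 7, 6, 8, 6 and picks S4; Alto would get 7.
Alto's induced payoffs are 4, 2, 7, so Alto commits to Large. Subgame-perfect outcome: (Large, S4) with payoffs (7, 8).
For the simultaneous game, intersect best replies.
Alto's best replies: S1→Medium; S2→Medium; S3→Medium; S4→Large; S5→Medium.
Brio's best replies: Small→S4; Medium→S4; Large→S4.
Only (Large, S4) has each player best-responding; Nash payoffs (7, 8).
Sequential outcome (Large, S4) coincides with the Nash profile (Large, S4).

yes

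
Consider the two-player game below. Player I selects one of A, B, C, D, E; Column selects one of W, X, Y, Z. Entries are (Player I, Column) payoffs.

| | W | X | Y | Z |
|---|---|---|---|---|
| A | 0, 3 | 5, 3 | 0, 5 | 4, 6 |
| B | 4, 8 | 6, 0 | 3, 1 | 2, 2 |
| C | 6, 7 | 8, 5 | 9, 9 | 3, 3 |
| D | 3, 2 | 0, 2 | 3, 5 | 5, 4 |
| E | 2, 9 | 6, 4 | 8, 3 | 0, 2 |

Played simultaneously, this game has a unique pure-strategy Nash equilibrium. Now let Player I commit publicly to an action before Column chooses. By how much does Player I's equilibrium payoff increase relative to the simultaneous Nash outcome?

0

Solve by backward induction (Player I leads).
- A: BR = Z, leader payoff 4.
- B: BR = W, leader payoff 4.
- C: BR = Y, leader payoff 9.
- D: BR = Y, leader payoff 3.
- E: BR = W, leader payoff 2.
Player I's induced payoffs are 4, 4, 9, 3, 2, so Player I commits to C. Subgame-perfect outcome: (C, Y) with payoffs (9, 9).
For the simultaneous game, intersect best replies.
Player I's best replies: W→C; X→C; Y→C; Z→D.
Column's best replies: A→Z; B→W; C→Y; D→Y; E→W.
The unique mutual best reply is (C, Y), giving (9, 9).
Player I's commitment gain: 9 − 9 = 0.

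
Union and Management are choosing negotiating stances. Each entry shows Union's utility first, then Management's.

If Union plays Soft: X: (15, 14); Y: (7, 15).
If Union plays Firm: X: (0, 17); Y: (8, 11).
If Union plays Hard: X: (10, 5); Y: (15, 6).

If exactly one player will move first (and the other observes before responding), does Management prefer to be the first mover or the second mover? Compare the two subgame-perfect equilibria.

If Union leads: Management's best replies are Soft→Y, Firm→X, Hard→Y; Union's induced payoffs 7, 0, 15; outcome (Hard, Y), payoffs (15, 6).
If Management leads: Union's best replies are X→Soft, Y→Hard; Management's induced payoffs 14, 6; outcome (Soft, X), payoffs (15, 14).
Management gets 14 moving first and 6 moving second, so Management prefers to move first.

first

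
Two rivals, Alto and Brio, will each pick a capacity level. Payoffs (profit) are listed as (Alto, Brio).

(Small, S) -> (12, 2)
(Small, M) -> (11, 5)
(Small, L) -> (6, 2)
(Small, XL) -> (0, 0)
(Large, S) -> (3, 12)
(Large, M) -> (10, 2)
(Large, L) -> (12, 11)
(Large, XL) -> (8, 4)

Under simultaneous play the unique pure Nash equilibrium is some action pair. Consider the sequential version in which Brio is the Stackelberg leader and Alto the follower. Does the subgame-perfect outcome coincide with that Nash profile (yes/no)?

Alto best-responds to each possible Brio move:
- S: BR = Small, leader payoff 2.
- M: BR = Small, leader payoff 5.
- L: BR = Large, leader payoff 11.
- XL: BR = Large, leader payoff 4.
Maximizing over 2, 5, 11, 4, Brio chooses L. Subgame-perfect outcome: (Large, L) with payoffs (12, 11).
Under simultaneous play:
Alto's best replies: S→Small; M→Small; L→Large; XL→Large.
Brio's best replies: Small→M; Large→S.
Only (Small, M) has each player best-responding; Nash payoffs (11, 5).
Sequential outcome (Large, L) differs from the Nash profile (Small, M).

no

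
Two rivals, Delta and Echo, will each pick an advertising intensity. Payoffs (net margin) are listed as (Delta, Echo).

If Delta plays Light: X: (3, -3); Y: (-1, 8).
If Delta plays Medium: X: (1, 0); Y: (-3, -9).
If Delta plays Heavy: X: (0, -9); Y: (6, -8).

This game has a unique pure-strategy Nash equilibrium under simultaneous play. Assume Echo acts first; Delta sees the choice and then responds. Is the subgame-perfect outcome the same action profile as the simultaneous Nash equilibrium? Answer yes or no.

no

Work backward from Delta's decision.
- X: BR = Light, leader payoff -3.
- Y: BR = Heavy, leader payoff -8.
Echo's induced payoffs are -3, -8, so Echo commits to X. Subgame-perfect outcome: (Light, X) with payoffs (3, -3).
Under simultaneous play:
Delta's best replies: X→Light; Y→Heavy.
Echo's best replies: Light→Y; Medium→X; Heavy→Y.
The unique mutual best reply is (Heavy, Y), giving (6, -8).
Sequential outcome (Light, X) differs from the Nash profile (Heavy, Y).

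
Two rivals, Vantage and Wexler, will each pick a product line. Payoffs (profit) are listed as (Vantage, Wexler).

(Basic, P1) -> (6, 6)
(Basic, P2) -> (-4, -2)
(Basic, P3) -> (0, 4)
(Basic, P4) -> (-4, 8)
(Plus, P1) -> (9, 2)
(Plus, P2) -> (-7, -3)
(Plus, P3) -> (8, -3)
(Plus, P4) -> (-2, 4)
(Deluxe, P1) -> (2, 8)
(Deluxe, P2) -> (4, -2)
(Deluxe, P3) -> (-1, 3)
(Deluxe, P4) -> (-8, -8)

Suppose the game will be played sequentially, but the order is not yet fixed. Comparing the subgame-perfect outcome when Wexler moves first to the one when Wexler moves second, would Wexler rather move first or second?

second

If Vantage leads: Wexler's best replies are Basic→P4, Plus→P4, Deluxe→P1; Vantage's induced payoffs -4, -2, 2; outcome (Deluxe, P1), payoffs (2, 8).
If Wexler leads: Vantage's best replies are P1→Plus, P2→Deluxe, P3→Plus, P4→Plus; Wexler's induced payoffs 2, -2, -3, 4; outcome (Plus, P4), payoffs (-2, 4).
Wexler gets 4 moving first and 8 moving second, so Wexler prefers to move second.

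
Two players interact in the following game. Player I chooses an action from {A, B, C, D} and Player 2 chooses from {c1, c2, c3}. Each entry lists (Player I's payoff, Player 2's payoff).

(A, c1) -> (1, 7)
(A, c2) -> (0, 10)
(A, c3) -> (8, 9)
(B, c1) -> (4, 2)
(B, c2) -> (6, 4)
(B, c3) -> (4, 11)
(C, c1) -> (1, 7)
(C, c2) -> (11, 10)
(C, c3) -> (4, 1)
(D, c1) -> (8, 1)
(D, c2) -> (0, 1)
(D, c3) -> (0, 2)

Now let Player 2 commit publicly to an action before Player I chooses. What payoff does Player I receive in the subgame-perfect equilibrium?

11

Backward induction with Player 2 moving first.
- c1: Player I compares 1, 4, 1, 8 and picks D; Player 2 would get 1.
- c2: Player I compares 0, 6, 11, 0 and picks C; Player 2 would get 10.
- c3: Player I compares 8, 4, 4, 0 and picks A; Player 2 would get 9.
Player 2's induced payoffs are 1, 10, 9, so Player 2 commits to c2. Subgame-perfect outcome: (C, c2) with payoffs (11, 10).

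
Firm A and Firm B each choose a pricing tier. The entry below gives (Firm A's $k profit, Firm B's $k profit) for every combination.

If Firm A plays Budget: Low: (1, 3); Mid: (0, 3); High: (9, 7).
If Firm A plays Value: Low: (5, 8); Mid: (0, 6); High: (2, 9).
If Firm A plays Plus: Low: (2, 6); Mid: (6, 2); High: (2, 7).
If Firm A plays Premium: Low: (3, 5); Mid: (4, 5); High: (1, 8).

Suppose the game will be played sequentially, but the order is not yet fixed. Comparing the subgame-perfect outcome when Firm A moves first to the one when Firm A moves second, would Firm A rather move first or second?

If Firm A leads: Firm B's best replies are Budget→High, Value→High, Plus→High, Premium→High; Firm A's induced payoffs 9, 2, 2, 1; outcome (Budget, High), payoffs (9, 7).
If Firm B leads: Firm A's best replies are Low→Value, Mid→Plus, High→Budget; Firm B's induced payoffs 8, 2, 7; outcome (Value, Low), payoffs (5, 8).
Firm A gets 9 moving first and 5 moving second, so Firm A prefers to move first.

first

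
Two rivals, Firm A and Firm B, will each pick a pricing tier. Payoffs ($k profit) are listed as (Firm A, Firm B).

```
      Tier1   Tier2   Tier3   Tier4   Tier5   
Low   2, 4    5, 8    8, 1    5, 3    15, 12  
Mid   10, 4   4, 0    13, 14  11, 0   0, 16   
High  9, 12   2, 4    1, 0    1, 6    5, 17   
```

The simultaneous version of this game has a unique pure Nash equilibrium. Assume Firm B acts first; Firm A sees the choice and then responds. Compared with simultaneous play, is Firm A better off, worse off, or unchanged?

Solve by backward induction (Firm B leads).
- Tier1 → Firm A plays Mid (best of 2, 10, 9); Firm B gets 4.
- Tier2 → Firm A plays Low (best of 5, 4, 2); Firm B gets 8.
- Tier3 → Firm A plays Mid (best of 8, 13, 1); Firm B gets 14.
- Tier4 → Firm A plays Mid (best of 5, 11, 1); Firm B gets 0.
- Tier5 → Firm A plays Low (best of 15, 0, 5); Firm B gets 12.
Among 4, 8, 14, 0, 12, the best is 14 at Tier3. Subgame-perfect outcome: (Mid, Tier3) with payoffs (13, 14).
Now find the simultaneous Nash equilibrium.
Firm A's best replies: Tier1→Mid; Tier2→Low; Tier3→Mid; Tier4→Mid; Tier5→Low.
Firm B's best replies: Low→Tier5; Mid→Tier5; High→Tier5.
The unique mutual best reply is (Low, Tier5), giving (15, 12).
Firm A earns 13 sequentially versus 15 at the Nash outcome: worse off.

worse off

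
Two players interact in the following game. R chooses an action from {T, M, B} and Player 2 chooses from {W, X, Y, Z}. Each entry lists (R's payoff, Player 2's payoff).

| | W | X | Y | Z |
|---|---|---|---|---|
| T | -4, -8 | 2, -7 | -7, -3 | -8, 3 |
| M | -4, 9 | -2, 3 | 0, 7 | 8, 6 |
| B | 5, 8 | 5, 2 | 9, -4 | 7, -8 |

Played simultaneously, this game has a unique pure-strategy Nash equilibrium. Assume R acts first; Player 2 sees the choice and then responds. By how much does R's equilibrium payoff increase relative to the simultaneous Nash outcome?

0

Player 2 best-responds to each possible R move:
- T → Player 2 plays Z (best of -8, -7, -3, 3); R gets -8.
- M → Player 2 plays W (best of 9, 3, 7, 6); R gets -4.
- B → Player 2 plays W (best of 8, 2, -4, -8); R gets 5.
Among -8, -4, 5, the best is 5 at B. Subgame-perfect outcome: (B, W) with payoffs (5, 8).
Now find the simultaneous Nash equilibrium.
R's best replies: W→B; X→B; Y→B; Z→M.
Player 2's best replies: T→Z; M→W; B→W.
The unique mutual best reply is (B, W), giving (5, 8).
R's commitment gain: 5 − 5 = 0.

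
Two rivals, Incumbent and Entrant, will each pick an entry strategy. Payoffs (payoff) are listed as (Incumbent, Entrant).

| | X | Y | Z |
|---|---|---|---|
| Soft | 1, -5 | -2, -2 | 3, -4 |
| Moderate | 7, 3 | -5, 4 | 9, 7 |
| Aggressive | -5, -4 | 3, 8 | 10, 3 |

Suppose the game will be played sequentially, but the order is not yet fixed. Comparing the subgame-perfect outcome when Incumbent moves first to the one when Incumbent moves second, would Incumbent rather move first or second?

first

If Incumbent leads: Entrant's best replies are Soft→Y, Moderate→Z, Aggressive→Y; Incumbent's induced payoffs -2, 9, 3; outcome (Moderate, Z), payoffs (9, 7).
If Entrant leads: Incumbent's best replies are X→Moderate, Y→Aggressive, Z→Aggressive; Entrant's induced payoffs 3, 8, 3; outcome (Aggressive, Y), payoffs (3, 8).
Incumbent gets 9 moving first and 3 moving second, so Incumbent prefers to move first.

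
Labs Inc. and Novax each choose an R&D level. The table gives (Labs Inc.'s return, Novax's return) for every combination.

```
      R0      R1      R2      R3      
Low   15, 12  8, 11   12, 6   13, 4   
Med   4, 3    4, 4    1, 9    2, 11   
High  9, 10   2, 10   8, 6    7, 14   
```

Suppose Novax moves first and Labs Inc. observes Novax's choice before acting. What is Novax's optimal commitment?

Work backward from Labs Inc.'s decision.
- R0 → Labs Inc. plays Low (best of 15, 4, 9); Novax gets 12.
- R1 → Labs Inc. plays Low (best of 8, 4, 2); Novax gets 11.
- R2 → Labs Inc. plays Low (best of 12, 1, 8); Novax gets 6.
- R3 → Labs Inc. plays Low (best of 13, 2, 7); Novax gets 4.
Among 12, 11, 6, 4, the best is 12 at R0. Subgame-perfect outcome: (Low, R0) with payoffs (15, 12).

R0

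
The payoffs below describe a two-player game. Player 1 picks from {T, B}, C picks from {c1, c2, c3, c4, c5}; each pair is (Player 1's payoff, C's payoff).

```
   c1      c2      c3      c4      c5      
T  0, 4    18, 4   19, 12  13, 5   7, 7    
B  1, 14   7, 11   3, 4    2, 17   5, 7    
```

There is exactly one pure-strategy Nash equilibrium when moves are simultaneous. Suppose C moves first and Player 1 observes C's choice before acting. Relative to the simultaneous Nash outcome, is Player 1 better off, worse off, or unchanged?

Work backward from Player 1's decision.
- c1: BR = B, leader payoff 14.
- c2: BR = T, leader payoff 4.
- c3: BR = T, leader payoff 12.
- c4: BR = T, leader payoff 5.
- c5: BR = T, leader payoff 7.
Maximizing over 14, 4, 12, 5, 7, C chooses c1. Subgame-perfect outcome: (B, c1) with payoffs (1, 14).
Now find the simultaneous Nash equilibrium.
Player 1's best replies: c1→B; c2→T; c3→T; c4→T; c5→T.
C's best replies: T→c3; B→c4.
Only (T, c3) has each player best-responding; Nash payoffs (19, 12).
Player 1 earns 1 sequentially versus 19 at the Nash outcome: worse off.

worse off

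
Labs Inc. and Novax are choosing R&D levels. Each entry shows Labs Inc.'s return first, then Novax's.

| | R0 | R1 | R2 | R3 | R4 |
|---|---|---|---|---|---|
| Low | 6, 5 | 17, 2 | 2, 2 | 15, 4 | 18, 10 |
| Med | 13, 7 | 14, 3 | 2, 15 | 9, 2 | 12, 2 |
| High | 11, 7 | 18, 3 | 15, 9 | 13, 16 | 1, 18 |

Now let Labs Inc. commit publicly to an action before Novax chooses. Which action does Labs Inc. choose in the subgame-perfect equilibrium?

Low

Backward induction with Labs Inc. moving first.
- Low → Novax plays R4 (best of 5, 2, 2, 4, 10); Labs Inc. gets 18.
- Med → Novax plays R2 (best of 7, 3, 15, 2, 2); Labs Inc. gets 2.
- High → Novax plays R4 (best of 7, 3, 9, 16, 18); Labs Inc. gets 1.
Maximizing over 18, 2, 1, Labs Inc. chooses Low. Subgame-perfect outcome: (Low, R4) with payoffs (18, 10).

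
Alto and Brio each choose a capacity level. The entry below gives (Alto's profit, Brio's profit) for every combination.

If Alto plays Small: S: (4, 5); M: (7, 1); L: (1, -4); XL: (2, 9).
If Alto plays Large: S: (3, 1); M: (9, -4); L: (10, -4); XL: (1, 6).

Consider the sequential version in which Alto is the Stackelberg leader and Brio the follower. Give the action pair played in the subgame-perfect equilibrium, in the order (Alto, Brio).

Work backward from Brio's decision.
- Small → Brio plays XL (best of 5, 1, -4, 9); Alto gets 2.
- Large → Brio plays XL (best of 1, -4, -4, 6); Alto gets 1.
Maximizing over 2, 1, Alto chooses Small. Subgame-perfect outcome: (Small, XL) with payoffs (2, 9).

(Small, XL)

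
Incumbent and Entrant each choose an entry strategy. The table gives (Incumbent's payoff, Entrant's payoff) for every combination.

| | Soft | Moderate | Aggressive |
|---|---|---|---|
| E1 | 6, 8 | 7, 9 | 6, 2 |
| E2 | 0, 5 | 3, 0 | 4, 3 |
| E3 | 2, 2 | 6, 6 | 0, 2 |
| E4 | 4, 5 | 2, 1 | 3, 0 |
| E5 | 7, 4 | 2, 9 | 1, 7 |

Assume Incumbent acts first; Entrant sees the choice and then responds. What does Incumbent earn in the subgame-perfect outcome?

7

Entrant best-responds to each possible Incumbent move:
- E1 → Entrant plays Moderate (best of 8, 9, 2); Incumbent gets 7.
- E2 → Entrant plays Soft (best of 5, 0, 3); Incumbent gets 0.
- E3 → Entrant plays Moderate (best of 2, 6, 2); Incumbent gets 6.
- E4 → Entrant plays Soft (best of 5, 1, 0); Incumbent gets 4.
- E5 → Entrant plays Moderate (best of 4, 9, 7); Incumbent gets 2.
Maximizing over 7, 0, 6, 4, 2, Incumbent chooses E1. Subgame-perfect outcome: (E1, Moderate) with payoffs (7, 9).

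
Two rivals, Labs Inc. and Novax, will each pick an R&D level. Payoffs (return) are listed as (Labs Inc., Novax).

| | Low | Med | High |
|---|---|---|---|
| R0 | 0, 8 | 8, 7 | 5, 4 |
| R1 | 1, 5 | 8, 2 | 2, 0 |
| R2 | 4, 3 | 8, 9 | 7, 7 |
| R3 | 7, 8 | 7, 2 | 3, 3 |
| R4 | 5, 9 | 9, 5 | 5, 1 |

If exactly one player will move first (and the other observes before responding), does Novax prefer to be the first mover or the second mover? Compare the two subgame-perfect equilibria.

second

If Labs Inc. leads: Novax's best replies are R0→Low, R1→Low, R2→Med, R3→Low, R4→Low; Labs Inc.'s induced payoffs 0, 1, 8, 7, 5; outcome (R2, Med), payoffs (8, 9).
If Novax leads: Labs Inc.'s best replies are Low→R3, Med→R4, High→R2; Novax's induced payoffs 8, 5, 7; outcome (R3, Low), payoffs (7, 8).
Novax gets 8 moving first and 9 moving second, so Novax prefers to move second.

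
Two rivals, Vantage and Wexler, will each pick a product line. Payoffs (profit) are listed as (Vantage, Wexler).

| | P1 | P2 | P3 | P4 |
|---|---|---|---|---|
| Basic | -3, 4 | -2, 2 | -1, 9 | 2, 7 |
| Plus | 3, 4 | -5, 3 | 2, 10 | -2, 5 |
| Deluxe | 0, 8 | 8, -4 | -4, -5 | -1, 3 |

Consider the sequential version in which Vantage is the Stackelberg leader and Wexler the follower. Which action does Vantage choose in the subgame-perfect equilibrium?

Plus

Work backward from Wexler's decision.
- Basic → Wexler plays P3 (best of 4, 2, 9, 7); Vantage gets -1.
- Plus → Wexler plays P3 (best of 4, 3, 10, 5); Vantage gets 2.
- Deluxe → Wexler plays P1 (best of 8, -4, -5, 3); Vantage gets 0.
Among -1, 2, 0, the best is 2 at Plus. Subgame-perfect outcome: (Plus, P3) with payoffs (2, 10).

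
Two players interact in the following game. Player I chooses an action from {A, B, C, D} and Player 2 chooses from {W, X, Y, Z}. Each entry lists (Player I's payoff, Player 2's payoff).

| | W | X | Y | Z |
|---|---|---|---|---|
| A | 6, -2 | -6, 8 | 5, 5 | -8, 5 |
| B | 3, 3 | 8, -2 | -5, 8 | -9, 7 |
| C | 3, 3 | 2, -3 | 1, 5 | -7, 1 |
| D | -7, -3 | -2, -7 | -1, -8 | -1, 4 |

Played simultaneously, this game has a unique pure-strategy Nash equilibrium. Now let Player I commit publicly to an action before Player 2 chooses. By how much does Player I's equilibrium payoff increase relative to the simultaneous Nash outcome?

2

Player 2 best-responds to each possible Player I move:
- A: BR = X, leader payoff -6.
- B: BR = Y, leader payoff -5.
- C: BR = Y, leader payoff 1.
- D: BR = Z, leader payoff -1.
Maximizing over -6, -5, 1, -1, Player I chooses C. Subgame-perfect outcome: (C, Y) with payoffs (1, 5).
For the simultaneous game, intersect best replies.
Player I's best replies: W→A; X→B; Y→A; Z→D.
Player 2's best replies: A→X; B→Y; C→Y; D→Z.
Only (D, Z) has each player best-responding; Nash payoffs (-1, 4).
Player I's commitment gain: 1 − -1 = 2.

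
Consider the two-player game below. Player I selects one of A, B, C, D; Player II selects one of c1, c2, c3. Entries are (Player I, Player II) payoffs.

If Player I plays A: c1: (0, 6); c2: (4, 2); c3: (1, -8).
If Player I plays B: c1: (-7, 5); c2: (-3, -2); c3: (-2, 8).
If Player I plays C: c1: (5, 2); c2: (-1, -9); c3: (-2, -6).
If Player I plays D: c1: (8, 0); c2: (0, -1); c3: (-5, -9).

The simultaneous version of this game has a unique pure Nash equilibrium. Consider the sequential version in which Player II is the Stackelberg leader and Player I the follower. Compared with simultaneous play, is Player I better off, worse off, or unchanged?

Backward induction with Player II moving first.
- c1: Player I compares 0, -7, 5, 8 and picks D; Player II would get 0.
- c2: Player I compares 4, -3, -1, 0 and picks A; Player II would get 2.
- c3: Player I compares 1, -2, -2, -5 and picks A; Player II would get -8.
Maximizing over 0, 2, -8, Player II chooses c2. Subgame-perfect outcome: (A, c2) with payoffs (4, 2).
Under simultaneous play:
Player I's best replies: c1→D; c2→A; c3→A.
Player II's best replies: A→c1; B→c3; C→c1; D→c1.
Only (D, c1) has each player best-responding; Nash payoffs (8, 0).
Player I earns 4 sequentially versus 8 at the Nash outcome: worse off.

worse off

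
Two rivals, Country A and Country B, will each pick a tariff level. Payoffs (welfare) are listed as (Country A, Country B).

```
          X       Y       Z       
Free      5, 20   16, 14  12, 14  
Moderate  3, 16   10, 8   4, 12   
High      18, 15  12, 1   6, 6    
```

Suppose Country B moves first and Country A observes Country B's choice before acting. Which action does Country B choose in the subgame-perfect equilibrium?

Country A best-responds to each possible Country B move:
- X → Country A plays High (best of 5, 3, 18); Country B gets 15.
- Y → Country A plays Free (best of 16, 10, 12); Country B gets 14.
- Z → Country A plays Free (best of 12, 4, 6); Country B gets 14.
Among 15, 14, 14, the best is 15 at X. Subgame-perfect outcome: (High, X) with payoffs (18, 15).

X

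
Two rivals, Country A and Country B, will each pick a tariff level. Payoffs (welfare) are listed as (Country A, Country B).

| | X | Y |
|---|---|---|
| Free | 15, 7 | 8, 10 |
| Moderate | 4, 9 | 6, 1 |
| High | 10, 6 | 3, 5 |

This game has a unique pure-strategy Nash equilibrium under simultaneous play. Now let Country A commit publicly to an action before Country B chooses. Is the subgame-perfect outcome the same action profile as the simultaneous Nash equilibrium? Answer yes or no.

no

Work backward from Country B's decision.
- Free: Country B compares 7, 10 and picks Y; Country A would get 8.
- Moderate: Country B compares 9, 1 and picks X; Country A would get 4.
- High: Country B compares 6, 5 and picks X; Country A would get 10.
Country A's induced payoffs are 8, 4, 10, so Country A commits to High. Subgame-perfect outcome: (High, X) with payoffs (10, 6).
Under simultaneous play:
Country A's best replies: X→Free; Y→Free.
Country B's best replies: Free→Y; Moderate→X; High→X.
Only (Free, Y) has each player best-responding; Nash payoffs (8, 10).
Sequential outcome (High, X) differs from the Nash profile (Free, Y).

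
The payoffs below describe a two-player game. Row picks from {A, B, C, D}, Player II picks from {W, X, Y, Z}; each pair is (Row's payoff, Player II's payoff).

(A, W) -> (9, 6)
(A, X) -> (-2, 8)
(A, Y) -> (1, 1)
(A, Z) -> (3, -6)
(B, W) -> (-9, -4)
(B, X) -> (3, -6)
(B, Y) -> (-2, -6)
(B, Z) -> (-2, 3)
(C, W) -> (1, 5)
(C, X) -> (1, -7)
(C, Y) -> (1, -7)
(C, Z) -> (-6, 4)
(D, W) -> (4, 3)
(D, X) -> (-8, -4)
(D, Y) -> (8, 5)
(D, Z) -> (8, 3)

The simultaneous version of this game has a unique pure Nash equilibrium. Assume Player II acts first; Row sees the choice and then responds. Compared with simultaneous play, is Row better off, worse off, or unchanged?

better off

Work backward from Row's decision.
- W: BR = A, leader payoff 6.
- X: BR = B, leader payoff -6.
- Y: BR = D, leader payoff 5.
- Z: BR = D, leader payoff 3.
Among 6, -6, 5, 3, the best is 6 at W. Subgame-perfect outcome: (A, W) with payoffs (9, 6).
Under simultaneous play:
Row's best replies: W→A; X→B; Y→D; Z→D.
Player II's best replies: A→X; B→Z; C→W; D→Y.
The unique mutual best reply is (D, Y), giving (8, 5).
Row earns 9 sequentially versus 8 at the Nash outcome: better off.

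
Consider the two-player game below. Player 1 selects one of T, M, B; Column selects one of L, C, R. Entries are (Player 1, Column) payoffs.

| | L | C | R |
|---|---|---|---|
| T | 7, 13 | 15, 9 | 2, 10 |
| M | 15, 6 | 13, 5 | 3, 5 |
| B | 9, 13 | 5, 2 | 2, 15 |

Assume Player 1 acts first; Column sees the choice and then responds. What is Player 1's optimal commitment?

M

Solve by backward induction (Player 1 leads).
- T: Column compares 13, 9, 10 and picks L; Player 1 would get 7.
- M: Column compares 6, 5, 5 and picks L; Player 1 would get 15.
- B: Column compares 13, 2, 15 and picks R; Player 1 would get 2.
Player 1's induced payoffs are 7, 15, 2, so Player 1 commits to M. Subgame-perfect outcome: (M, L) with payoffs (15, 6).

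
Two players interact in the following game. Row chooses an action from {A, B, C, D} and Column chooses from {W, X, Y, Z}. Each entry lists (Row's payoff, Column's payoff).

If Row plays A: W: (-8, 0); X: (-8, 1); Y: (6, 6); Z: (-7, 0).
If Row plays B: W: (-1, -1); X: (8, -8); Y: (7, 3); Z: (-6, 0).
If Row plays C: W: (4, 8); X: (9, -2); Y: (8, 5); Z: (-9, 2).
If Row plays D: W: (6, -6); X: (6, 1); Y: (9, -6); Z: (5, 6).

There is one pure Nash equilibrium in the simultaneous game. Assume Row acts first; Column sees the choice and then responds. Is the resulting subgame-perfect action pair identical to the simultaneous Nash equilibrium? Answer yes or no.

no

Work backward from Column's decision.
- A: Column compares 0, 1, 6, 0 and picks Y; Row would get 6.
- B: Column compares -1, -8, 3, 0 and picks Y; Row would get 7.
- C: Column compares 8, -2, 5, 2 and picks W; Row would get 4.
- D: Column compares -6, 1, -6, 6 and picks Z; Row would get 5.
Among 6, 7, 4, 5, the best is 7 at B. Subgame-perfect outcome: (B, Y) with payoffs (7, 3).
For the simultaneous game, intersect best replies.
Row's best replies: W→D; X→C; Y→D; Z→D.
Column's best replies: A→Y; B→Y; C→W; D→Z.
Only (D, Z) has each player best-responding; Nash payoffs (5, 6).
Sequential outcome (B, Y) differs from the Nash profile (D, Z).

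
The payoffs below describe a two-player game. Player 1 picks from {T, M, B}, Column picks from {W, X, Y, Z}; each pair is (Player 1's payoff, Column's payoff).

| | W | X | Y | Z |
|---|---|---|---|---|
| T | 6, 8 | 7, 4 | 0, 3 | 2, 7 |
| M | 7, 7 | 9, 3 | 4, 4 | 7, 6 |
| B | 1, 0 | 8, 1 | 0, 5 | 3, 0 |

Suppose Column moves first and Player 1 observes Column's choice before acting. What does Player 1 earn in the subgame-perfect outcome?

Work backward from Player 1's decision.
- W: BR = M, leader payoff 7.
- X: BR = M, leader payoff 3.
- Y: BR = M, leader payoff 4.
- Z: BR = M, leader payoff 6.
Maximizing over 7, 3, 4, 6, Column chooses W. Subgame-perfect outcome: (M, W) with payoffs (7, 7).

7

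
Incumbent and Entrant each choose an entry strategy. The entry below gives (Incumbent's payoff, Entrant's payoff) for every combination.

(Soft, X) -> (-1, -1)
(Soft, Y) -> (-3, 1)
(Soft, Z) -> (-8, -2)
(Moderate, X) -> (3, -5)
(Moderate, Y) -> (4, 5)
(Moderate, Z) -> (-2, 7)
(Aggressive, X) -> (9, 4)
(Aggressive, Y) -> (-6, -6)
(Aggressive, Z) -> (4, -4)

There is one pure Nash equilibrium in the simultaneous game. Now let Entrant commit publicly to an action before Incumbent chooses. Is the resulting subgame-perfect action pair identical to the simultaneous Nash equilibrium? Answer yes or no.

Incumbent best-responds to each possible Entrant move:
- X: Incumbent compares -1, 3, 9 and picks Aggressive; Entrant would get 4.
- Y: Incumbent compares -3, 4, -6 and picks Moderate; Entrant would get 5.
- Z: Incumbent compares -8, -2, 4 and picks Aggressive; Entrant would get -4.
Maximizing over 4, 5, -4, Entrant chooses Y. Subgame-perfect outcome: (Moderate, Y) with payoffs (4, 5).
For the simultaneous game, intersect best replies.
Incumbent's best replies: X→Aggressive; Y→Moderate; Z→Aggressive.
Entrant's best replies: Soft→Y; Moderate→Z; Aggressive→X.
The unique mutual best reply is (Aggressive, X), giving (9, 4).
Sequential outcome (Moderate, Y) differs from the Nash profile (Aggressive, X).

no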